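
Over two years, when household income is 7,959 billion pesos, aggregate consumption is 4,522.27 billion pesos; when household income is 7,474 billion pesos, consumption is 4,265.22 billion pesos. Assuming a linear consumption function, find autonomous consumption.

a = 304

MPC = ΔC/ΔY = (4522.27 − 4265.22)/(7959 − 7474) = 257.05/485 = 0.53
a = C − MPC·Y = 4265.22 − 0.53(7474) = 4265.22 − 3961.22 = 304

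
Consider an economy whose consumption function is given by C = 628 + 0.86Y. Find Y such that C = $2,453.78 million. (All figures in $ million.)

Y = 2123

628 + 0.86Y = 2453.78
0.86Y = 1825.78, so Y = 1825.78/0.86 = 2123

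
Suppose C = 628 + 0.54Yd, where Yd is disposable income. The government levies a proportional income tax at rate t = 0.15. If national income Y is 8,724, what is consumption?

Yd = (1 − 0.15)(8724) = 0.85(8724) = 7415.4
C = 628 + 0.54(7415.4) = 628 + 4004.316 = 4632.316

C = 4632.316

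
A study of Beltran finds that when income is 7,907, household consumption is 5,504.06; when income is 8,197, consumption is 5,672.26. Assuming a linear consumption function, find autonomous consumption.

a = 918

MPC = ΔC/ΔY = (5672.26 − 5504.06)/(8197 − 7907) = 168.2/290 = 0.58
a = C − MPC·Y = 5504.06 − 0.58(7907) = 5504.06 − 4586.06 = 918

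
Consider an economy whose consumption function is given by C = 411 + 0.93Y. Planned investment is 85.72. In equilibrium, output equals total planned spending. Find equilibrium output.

Y = C + I = 411 + 0.93Y + 85.72
Y − 0.93Y = 496.72
0.07Y = 496.72, so Y = 496.72/0.07 = 7096

Y = 7096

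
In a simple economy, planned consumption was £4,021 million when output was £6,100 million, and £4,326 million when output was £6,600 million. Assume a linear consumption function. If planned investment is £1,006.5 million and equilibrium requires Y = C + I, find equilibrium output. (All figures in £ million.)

Y = 3350

MPC = (4326 − 4021)/(6600 − 6100) = 305/500 = 0.61
a = 4021 − 0.61(6100) = 300
Equilibrium: Y = 300 + 0.61Y + 1006.5
0.39Y = 1306.5, so Y = 1306.5/0.39 = 3350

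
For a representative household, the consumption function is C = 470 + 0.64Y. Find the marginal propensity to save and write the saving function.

MPS = 0.36; S = -470 + 0.36Y

MPS = 1 − MPC = 1 − 0.64 = 0.36
S = Y − C = -470 + 0.36Y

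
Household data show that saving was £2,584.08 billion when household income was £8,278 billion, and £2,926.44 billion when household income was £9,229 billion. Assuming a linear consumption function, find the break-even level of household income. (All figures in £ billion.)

MPS = ΔS/ΔY = (2926.44 − 2584.08)/(9229 − 8278) = 342.36/951 = 0.36
MPC = 1 − MPS = 0.64
From S(8278) = 2584.08: −a + 0.36(8278) = 2584.08, so a = 2980.08 − 2584.08 = 396
Break-even (S = 0): Y = a/MPS = 396/0.36 = 1100

Y = 1100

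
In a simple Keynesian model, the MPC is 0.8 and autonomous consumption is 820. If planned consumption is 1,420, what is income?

Y = 750

820 + 0.8Y = 1420
0.8Y = 600, so Y = 600/0.8 = 750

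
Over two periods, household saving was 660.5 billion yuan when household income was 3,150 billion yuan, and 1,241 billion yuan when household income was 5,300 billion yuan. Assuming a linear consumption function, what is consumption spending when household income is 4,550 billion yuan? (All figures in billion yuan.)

C = 3511.5

MPS = ΔS/ΔY = (1241 − 660.5)/(5300 − 3150) = 580.5/2150 = 0.27
MPC = 1 − MPS = 0.73
Autonomous saving = 660.5 − 0.27(3150) = -190, so a = 190
C = 190 + 0.73(4550) = 190 + 3321.5 = 3511.5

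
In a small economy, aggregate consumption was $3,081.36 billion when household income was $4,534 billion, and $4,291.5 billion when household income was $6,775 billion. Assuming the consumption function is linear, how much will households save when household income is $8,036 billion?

MPC = (4291.5 − 3081.36)/(6775 − 4534) = 1210.14/2241 = 0.54
a = 3081.36 − 0.54(4534) = 3081.36 − 2448.36 = 633
C = 633 + 0.54(8036) = 4972.44
S = 8036 − 4972.44 = 3063.56

S = 3063.56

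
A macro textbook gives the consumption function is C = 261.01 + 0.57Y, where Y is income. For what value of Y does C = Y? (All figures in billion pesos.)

At break-even, C = Y: 261.01 + 0.57Y = Y
0.43Y = 261.01, so Y = 261.01/0.43 = 607

Y = 607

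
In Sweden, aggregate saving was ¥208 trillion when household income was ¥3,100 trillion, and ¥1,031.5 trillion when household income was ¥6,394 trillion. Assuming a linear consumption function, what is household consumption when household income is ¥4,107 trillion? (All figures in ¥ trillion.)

MPS = ΔS/ΔY = (1031.5 − 208)/(6394 − 3100) = 823.5/3294 = 0.25
MPC = 1 − MPS = 0.75
Autonomous saving = 208 − 0.25(3100) = -567, so a = 567
C = 567 + 0.75(4107) = 567 + 3080.25 = 3647.25

C = 3647.25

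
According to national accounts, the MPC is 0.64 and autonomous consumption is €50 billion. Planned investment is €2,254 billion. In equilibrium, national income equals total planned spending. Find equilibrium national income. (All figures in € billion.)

Y = C + I = 50 + 0.64Y + 2254
Y − 0.64Y = 2304
0.36Y = 2304, so Y = 2304/0.36 = 6400

Y = 6400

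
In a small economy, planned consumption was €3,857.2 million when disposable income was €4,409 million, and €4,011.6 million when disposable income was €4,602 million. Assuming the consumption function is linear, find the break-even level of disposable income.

Y = 1650

MPC = (4011.6 − 3857.2)/(4602 − 4409) = 154.4/193 = 0.8
a = 3857.2 − 0.8(4409) = 3857.2 − 3527.2 = 330
Break-even: Y = a/(1−MPC) = 330/0.2 = 1650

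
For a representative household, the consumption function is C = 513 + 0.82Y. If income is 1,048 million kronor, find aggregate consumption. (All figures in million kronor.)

C = 513 + 0.82(1048) = 513 + 859.36 = 1372.36

C = 1372.36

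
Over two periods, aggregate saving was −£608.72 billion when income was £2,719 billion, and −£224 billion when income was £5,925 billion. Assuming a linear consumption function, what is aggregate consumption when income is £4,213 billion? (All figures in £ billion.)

C = 4642.44

MPS = ΔS/ΔY = (-224 − (-608.72))/(5925 − 2719) = 384.72/3206 = 0.12
MPC = 1 − MPS = 0.88
Autonomous saving = -608.72 − 0.12(2719) = -935, so a = 935
C = 935 + 0.88(4213) = 935 + 3707.44 = 4642.44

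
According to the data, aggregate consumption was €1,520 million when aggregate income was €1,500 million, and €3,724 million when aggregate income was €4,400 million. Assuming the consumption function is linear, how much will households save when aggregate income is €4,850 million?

S = 784

MPC = (3724 − 1520)/(4400 − 1500) = 2204/2900 = 0.76
a = 1520 − 0.76(1500) = 1520 − 1140 = 380
C = 380 + 0.76(4850) = 4066
S = 4850 − 4066 = 784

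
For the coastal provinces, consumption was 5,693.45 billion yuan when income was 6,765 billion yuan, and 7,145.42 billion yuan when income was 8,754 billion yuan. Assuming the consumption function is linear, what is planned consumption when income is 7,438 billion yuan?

MPC = (7145.42 − 5693.45)/(8754 − 6765) = 1451.97/1989 = 0.73
a = 5693.45 − 0.73(6765) = 5693.45 − 4938.45 = 755
C = 755 + 0.73(7438) = 755 + 5429.74 = 6184.74

C = 6184.74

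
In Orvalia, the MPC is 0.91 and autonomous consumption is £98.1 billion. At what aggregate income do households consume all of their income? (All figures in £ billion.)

At break-even, C = Y: 98.1 + 0.91Y = Y
0.09Y = 98.1, so Y = 98.1/0.09 = 1090

Y = 1090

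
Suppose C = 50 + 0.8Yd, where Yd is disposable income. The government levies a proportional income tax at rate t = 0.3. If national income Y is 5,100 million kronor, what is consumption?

C = 2906

Yd = (1 − 0.3)(5100) = 0.7(5100) = 3570
C = 50 + 0.8(3570) = 50 + 2856 = 2906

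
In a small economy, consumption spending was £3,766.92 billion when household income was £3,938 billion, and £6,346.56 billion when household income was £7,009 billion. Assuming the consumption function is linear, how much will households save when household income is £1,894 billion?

S = -155.96

MPC = (6346.56 − 3766.92)/(7009 − 3938) = 2579.64/3071 = 0.84
a = 3766.92 − 0.84(3938) = 3766.92 − 3307.92 = 459
C = 459 + 0.84(1894) = 2049.96
S = 1894 − 2049.96 = -155.96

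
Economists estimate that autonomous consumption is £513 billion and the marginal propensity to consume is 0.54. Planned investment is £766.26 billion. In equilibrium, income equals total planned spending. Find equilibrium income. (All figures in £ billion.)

Y = 2781

Y = C + I = 513 + 0.54Y + 766.26
Y − 0.54Y = 1279.26
0.46Y = 1279.26, so Y = 1279.26/0.46 = 2781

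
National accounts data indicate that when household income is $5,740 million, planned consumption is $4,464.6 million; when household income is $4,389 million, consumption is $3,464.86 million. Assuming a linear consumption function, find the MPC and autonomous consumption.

MPC = 0.74; a = 217

MPC = ΔC/ΔY = (4464.6 − 3464.86)/(5740 − 4389) = 999.74/1351 = 0.74
a = C − MPC·Y = 3464.86 − 0.74(4389) = 3464.86 − 3247.86 = 217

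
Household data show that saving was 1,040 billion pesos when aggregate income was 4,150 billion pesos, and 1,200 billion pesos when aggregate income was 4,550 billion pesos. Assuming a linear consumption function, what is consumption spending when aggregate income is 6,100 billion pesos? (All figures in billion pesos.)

MPS = ΔS/ΔY = (1200 − 1040)/(4550 − 4150) = 160/400 = 0.4
MPC = 1 − MPS = 0.6
Autonomous saving = 1040 − 0.4(4150) = -620, so a = 620
C = 620 + 0.6(6100) = 620 + 3660 = 4280

C = 4280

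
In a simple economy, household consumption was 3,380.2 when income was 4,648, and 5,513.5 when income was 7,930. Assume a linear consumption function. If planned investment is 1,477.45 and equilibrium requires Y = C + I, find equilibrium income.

Y = 5247

MPC = (5513.5 − 3380.2)/(7930 − 4648) = 2133.3/3282 = 0.65
a = 3380.2 − 0.65(4648) = 359
Equilibrium: Y = 359 + 0.65Y + 1477.45
0.35Y = 1836.45, so Y = 1836.45/0.35 = 5247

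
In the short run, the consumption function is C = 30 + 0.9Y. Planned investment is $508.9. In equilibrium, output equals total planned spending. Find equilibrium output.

Y = C + I = 30 + 0.9Y + 508.9
Y − 0.9Y = 538.9
0.1Y = 538.9, so Y = 538.9/0.1 = 5389

Y = 5389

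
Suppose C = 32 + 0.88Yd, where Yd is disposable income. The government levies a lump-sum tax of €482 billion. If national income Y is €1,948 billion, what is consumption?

Yd = Y − T = 1948 − 482 = 1466
C = 32 + 0.88(1466) = 32 + 1290.08 = 1322.08

C = 1322.08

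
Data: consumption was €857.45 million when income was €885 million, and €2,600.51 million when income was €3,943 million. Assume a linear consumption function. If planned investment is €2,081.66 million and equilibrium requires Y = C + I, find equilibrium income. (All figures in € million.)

MPC = (2600.51 − 857.45)/(3943 − 885) = 1743.06/3058 = 0.57
a = 857.45 − 0.57(885) = 353
Equilibrium: Y = 353 + 0.57Y + 2081.66
0.43Y = 2434.66, so Y = 2434.66/0.43 = 5662

Y = 5662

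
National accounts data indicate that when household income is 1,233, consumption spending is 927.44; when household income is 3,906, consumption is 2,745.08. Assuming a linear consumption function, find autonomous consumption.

a = 89

MPC = ΔC/ΔY = (2745.08 − 927.44)/(3906 − 1233) = 1817.64/2673 = 0.68
a = C − MPC·Y = 927.44 − 0.68(1233) = 927.44 − 838.44 = 89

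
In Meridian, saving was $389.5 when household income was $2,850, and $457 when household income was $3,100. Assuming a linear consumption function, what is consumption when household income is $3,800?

MPS = ΔS/ΔY = (457 − 389.5)/(3100 − 2850) = 67.5/250 = 0.27
MPC = 1 − MPS = 0.73
Autonomous saving = 389.5 − 0.27(2850) = -380, so a = 380
C = 380 + 0.73(3800) = 380 + 2774 = 3154

C = 3154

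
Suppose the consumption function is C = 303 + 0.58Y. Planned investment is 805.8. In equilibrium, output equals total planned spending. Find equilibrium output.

Y = C + I = 303 + 0.58Y + 805.8
Y − 0.58Y = 1108.8
0.42Y = 1108.8, so Y = 1108.8/0.42 = 2640

Y = 2640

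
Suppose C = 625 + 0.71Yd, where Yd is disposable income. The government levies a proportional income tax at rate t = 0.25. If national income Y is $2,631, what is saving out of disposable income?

Yd = (1 − 0.25)(2631) = 0.75(2631) = 1973.25
C = 625 + 0.71(1973.25) = 625 + 1401.0075 = 2026.0075
S = Yd − C = 1973.25 − 2026.0075 = -52.7575

S = -52.7575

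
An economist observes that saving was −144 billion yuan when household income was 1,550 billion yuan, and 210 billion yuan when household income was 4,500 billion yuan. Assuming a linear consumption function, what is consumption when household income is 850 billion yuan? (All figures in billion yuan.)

C = 1078

MPS = ΔS/ΔY = (210 − (-144))/(4500 − 1550) = 354/2950 = 0.12
MPC = 1 − MPS = 0.88
Autonomous saving = -144 − 0.12(1550) = -330, so a = 330
C = 330 + 0.88(850) = 330 + 748 = 1078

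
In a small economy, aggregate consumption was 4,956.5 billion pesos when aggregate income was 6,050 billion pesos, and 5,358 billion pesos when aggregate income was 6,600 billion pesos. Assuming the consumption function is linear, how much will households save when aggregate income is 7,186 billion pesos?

S = 1400.22

MPC = (5358 − 4956.5)/(6600 − 6050) = 401.5/550 = 0.73
a = 4956.5 − 0.73(6050) = 4956.5 − 4416.5 = 540
C = 540 + 0.73(7186) = 5785.78
S = 7186 − 5785.78 = 1400.22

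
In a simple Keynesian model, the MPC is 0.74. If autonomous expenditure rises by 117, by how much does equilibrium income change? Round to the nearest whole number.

ΔY ≈ 450

The multiplier is 1/(1 − MPC) = 1/0.26.
ΔY = 117/0.26 = 450.00 ≈ 450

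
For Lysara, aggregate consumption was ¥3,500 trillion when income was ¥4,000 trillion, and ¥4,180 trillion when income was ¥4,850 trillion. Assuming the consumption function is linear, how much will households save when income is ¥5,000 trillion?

S = 700

MPC = (4180 − 3500)/(4850 − 4000) = 680/850 = 0.8
a = 3500 − 0.8(4000) = 3500 − 3200 = 300
C = 300 + 0.8(5000) = 4300
S = 5000 − 4300 = 700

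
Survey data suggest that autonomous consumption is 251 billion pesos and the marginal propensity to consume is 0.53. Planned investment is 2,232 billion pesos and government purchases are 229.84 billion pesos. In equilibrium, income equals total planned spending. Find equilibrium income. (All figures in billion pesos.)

Y = 5772

Y = C + I + G = 251 + 0.53Y + 2232 + 229.84
Y − 0.53Y = 2712.84
0.47Y = 2712.84, so Y = 2712.84/0.47 = 5772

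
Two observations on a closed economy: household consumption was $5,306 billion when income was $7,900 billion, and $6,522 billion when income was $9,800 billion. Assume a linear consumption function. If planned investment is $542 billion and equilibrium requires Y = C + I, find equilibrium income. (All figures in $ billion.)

Y = 2200

MPC = (6522 − 5306)/(9800 − 7900) = 1216/1900 = 0.64
a = 5306 − 0.64(7900) = 250
Equilibrium: Y = 250 + 0.64Y + 542
0.36Y = 792, so Y = 792/0.36 = 2200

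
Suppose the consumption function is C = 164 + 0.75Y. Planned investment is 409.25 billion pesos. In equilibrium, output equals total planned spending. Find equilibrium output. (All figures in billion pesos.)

Y = C + I = 164 + 0.75Y + 409.25
Y − 0.75Y = 573.25
0.25Y = 573.25, so Y = 573.25/0.25 = 2293

Y = 2293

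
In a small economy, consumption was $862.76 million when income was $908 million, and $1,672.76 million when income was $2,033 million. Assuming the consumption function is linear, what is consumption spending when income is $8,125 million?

MPC = (1672.76 − 862.76)/(2033 − 908) = 810/1125 = 0.72
a = 862.76 − 0.72(908) = 862.76 − 653.76 = 209
C = 209 + 0.72(8125) = 209 + 5850 = 6059

C = 6059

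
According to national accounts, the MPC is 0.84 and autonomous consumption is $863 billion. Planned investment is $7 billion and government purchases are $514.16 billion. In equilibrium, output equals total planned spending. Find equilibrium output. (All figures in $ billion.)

Y = C + I + G = 863 + 0.84Y + 7 + 514.16
Y − 0.84Y = 1384.16
0.16Y = 1384.16, so Y = 1384.16/0.16 = 8651

Y = 8651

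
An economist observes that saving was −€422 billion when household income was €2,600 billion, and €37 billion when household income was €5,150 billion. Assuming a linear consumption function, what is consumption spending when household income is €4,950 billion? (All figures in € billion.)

C = 4949

MPS = ΔS/ΔY = (37 − (-422))/(5150 − 2600) = 459/2550 = 0.18
MPC = 1 − MPS = 0.82
Autonomous saving = -422 − 0.18(2600) = -890, so a = 890
C = 890 + 0.82(4950) = 890 + 4059 = 4949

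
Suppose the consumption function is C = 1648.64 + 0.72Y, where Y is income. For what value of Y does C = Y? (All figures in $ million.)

At break-even, C = Y: 1648.64 + 0.72Y = Y
0.28Y = 1648.64, so Y = 1648.64/0.28 = 5888

Y = 5888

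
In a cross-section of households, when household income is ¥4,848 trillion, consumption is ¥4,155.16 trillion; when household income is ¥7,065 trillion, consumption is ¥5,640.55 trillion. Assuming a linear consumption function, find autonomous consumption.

a = 907

MPC = ΔC/ΔY = (5640.55 − 4155.16)/(7065 − 4848) = 1485.39/2217 = 0.67
a = C − MPC·Y = 4155.16 − 0.67(4848) = 4155.16 − 3248.16 = 907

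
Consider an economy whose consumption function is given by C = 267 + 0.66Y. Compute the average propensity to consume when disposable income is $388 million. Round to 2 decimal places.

C = 267 + 0.66(388) = 523.08
APC = C/Y = 523.08/388 = 1.35

APC = 1.35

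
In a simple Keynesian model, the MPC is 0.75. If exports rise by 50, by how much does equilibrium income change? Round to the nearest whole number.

The multiplier is 1/(1 − MPC) = 1/0.25.
ΔY = 50/0.25 = 200.00 ≈ 200

ΔY ≈ 200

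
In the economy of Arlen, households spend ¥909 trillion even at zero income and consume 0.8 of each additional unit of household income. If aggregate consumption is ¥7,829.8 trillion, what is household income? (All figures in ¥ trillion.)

909 + 0.8Y = 7829.8
0.8Y = 6920.8, so Y = 6920.8/0.8 = 8651

Y = 8651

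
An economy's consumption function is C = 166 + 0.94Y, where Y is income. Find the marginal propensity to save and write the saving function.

MPS = 1 − MPC = 1 − 0.94 = 0.06
S = Y − C = -166 + 0.06Y

MPS = 0.06; S = -166 + 0.06Y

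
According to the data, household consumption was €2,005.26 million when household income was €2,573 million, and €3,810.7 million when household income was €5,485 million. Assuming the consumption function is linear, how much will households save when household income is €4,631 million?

MPC = (3810.7 − 2005.26)/(5485 − 2573) = 1805.44/2912 = 0.62
a = 2005.26 − 0.62(2573) = 2005.26 − 1595.26 = 410
C = 410 + 0.62(4631) = 3281.22
S = 4631 − 3281.22 = 1349.78

S = 1349.78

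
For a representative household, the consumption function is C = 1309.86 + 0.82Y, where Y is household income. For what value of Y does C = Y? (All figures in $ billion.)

At break-even, C = Y: 1309.86 + 0.82Y = Y
0.18Y = 1309.86, so Y = 1309.86/0.18 = 7277

Y = 7277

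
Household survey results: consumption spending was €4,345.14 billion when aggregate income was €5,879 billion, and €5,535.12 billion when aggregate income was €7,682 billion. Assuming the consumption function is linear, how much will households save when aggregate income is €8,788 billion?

S = 2522.92

MPC = (5535.12 − 4345.14)/(7682 − 5879) = 1189.98/1803 = 0.66
a = 4345.14 − 0.66(5879) = 4345.14 − 3880.14 = 465
C = 465 + 0.66(8788) = 6265.08
S = 8788 − 6265.08 = 2522.92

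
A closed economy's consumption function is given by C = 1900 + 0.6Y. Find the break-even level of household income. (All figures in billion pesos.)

Y = 4750

At break-even, C = Y: 1900 + 0.6Y = Y
0.4Y = 1900, so Y = 1900/0.4 = 4750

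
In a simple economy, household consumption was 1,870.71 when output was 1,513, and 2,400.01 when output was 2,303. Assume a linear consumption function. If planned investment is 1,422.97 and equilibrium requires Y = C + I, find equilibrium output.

Y = 6909

MPC = (2400.01 − 1870.71)/(2303 − 1513) = 529.3/790 = 0.67
a = 1870.71 − 0.67(1513) = 857
Equilibrium: Y = 857 + 0.67Y + 1422.97
0.33Y = 2279.97, so Y = 2279.97/0.33 = 6909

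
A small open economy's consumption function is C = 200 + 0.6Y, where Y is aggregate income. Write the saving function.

S = -200 + 0.4Y

S = Y − C = Y − (200 + 0.6Y) = -200 + (1 − 0.6)Y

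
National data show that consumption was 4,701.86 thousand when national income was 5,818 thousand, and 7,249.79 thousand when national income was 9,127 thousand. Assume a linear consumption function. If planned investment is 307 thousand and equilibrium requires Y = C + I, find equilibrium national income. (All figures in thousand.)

Y = 2300

MPC = (7249.79 − 4701.86)/(9127 − 5818) = 2547.93/3309 = 0.77
a = 4701.86 − 0.77(5818) = 222
Equilibrium: Y = 222 + 0.77Y + 307
0.23Y = 529, so Y = 529/0.23 = 2300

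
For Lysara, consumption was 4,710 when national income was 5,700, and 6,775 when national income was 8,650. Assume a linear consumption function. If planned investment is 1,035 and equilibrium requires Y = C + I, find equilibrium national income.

MPC = (6775 − 4710)/(8650 − 5700) = 2065/2950 = 0.7
a = 4710 − 0.7(5700) = 720
Equilibrium: Y = 720 + 0.7Y + 1035
0.3Y = 1755, so Y = 1755/0.3 = 5850

Y = 5850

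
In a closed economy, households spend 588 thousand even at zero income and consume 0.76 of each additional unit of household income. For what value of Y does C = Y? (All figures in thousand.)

Y = 2450

At break-even, C = Y: 588 + 0.76Y = Y
0.24Y = 588, so Y = 588/0.24 = 2450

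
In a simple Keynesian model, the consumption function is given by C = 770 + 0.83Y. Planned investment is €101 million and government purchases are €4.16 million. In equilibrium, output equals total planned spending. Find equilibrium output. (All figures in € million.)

Y = C + I + G = 770 + 0.83Y + 101 + 4.16
Y − 0.83Y = 875.16
0.17Y = 875.16, so Y = 875.16/0.17 = 5148

Y = 5148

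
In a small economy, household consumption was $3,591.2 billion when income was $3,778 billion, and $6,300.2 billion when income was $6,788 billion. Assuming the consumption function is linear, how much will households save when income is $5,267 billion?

MPC = (6300.2 − 3591.2)/(6788 − 3778) = 2709/3010 = 0.9
a = 3591.2 − 0.9(3778) = 3591.2 − 3400.2 = 191
C = 191 + 0.9(5267) = 4931.3
S = 5267 − 4931.3 = 335.7

S = 335.7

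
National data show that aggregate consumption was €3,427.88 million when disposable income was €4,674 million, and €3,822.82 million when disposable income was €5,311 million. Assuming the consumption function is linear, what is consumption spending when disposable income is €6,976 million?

C = 4855.12

MPC = (3822.82 − 3427.88)/(5311 − 4674) = 394.94/637 = 0.62
a = 3427.88 − 0.62(4674) = 3427.88 − 2897.88 = 530
C = 530 + 0.62(6976) = 530 + 4325.12 = 4855.12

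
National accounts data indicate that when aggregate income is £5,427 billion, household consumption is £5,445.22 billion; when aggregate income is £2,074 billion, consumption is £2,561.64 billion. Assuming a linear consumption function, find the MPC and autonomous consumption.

MPC = ΔC/ΔY = (5445.22 − 2561.64)/(5427 − 2074) = 2883.58/3353 = 0.86
a = C − MPC·Y = 2561.64 − 0.86(2074) = 2561.64 − 1783.64 = 778

MPC = 0.86; a = 778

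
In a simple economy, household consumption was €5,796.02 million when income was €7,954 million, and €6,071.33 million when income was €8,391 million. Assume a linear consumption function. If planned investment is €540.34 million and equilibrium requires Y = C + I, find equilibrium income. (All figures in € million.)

MPC = (6071.33 − 5796.02)/(8391 − 7954) = 275.31/437 = 0.63
a = 5796.02 − 0.63(7954) = 785
Equilibrium: Y = 785 + 0.63Y + 540.34
0.37Y = 1325.34, so Y = 1325.34/0.37 = 3582

Y = 3582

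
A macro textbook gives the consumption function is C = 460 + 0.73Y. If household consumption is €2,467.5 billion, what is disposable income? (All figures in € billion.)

Y = 2750

460 + 0.73Y = 2467.5
0.73Y = 2007.5, so Y = 2007.5/0.73 = 2750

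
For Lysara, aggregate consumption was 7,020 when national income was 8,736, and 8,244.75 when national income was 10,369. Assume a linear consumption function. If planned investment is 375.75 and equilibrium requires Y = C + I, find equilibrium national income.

MPC = (8244.75 − 7020)/(10369 − 8736) = 1224.75/1633 = 0.75
a = 7020 − 0.75(8736) = 468
Equilibrium: Y = 468 + 0.75Y + 375.75
0.25Y = 843.75, so Y = 843.75/0.25 = 3375

Y = 3375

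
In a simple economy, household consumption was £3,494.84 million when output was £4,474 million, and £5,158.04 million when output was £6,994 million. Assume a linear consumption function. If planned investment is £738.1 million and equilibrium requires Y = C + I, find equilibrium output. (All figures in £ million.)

Y = 3765

MPC = (5158.04 − 3494.84)/(6994 − 4474) = 1663.2/2520 = 0.66
a = 3494.84 − 0.66(4474) = 542
Equilibrium: Y = 542 + 0.66Y + 738.1
0.34Y = 1280.1, so Y = 1280.1/0.34 = 3765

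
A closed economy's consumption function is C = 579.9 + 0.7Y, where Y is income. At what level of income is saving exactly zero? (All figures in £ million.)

At break-even, C = Y: 579.9 + 0.7Y = Y
0.3Y = 579.9, so Y = 579.9/0.3 = 1933

Y = 1933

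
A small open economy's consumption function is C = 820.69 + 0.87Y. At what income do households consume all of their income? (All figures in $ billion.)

At break-even, C = Y: 820.69 + 0.87Y = Y
0.13Y = 820.69, so Y = 820.69/0.13 = 6313

Y = 6313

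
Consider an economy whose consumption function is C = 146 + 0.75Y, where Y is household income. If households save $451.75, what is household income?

Y = 2391

S = Y − C = -146 + 0.25Y
-146 + 0.25Y = 451.75, so 0.25Y = 597.75 and Y = 2391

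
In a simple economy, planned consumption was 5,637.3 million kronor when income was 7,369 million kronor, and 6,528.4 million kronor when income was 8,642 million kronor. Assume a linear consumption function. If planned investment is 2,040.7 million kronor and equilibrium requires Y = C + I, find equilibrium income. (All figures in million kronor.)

Y = 8399

MPC = (6528.4 − 5637.3)/(8642 − 7369) = 891.1/1273 = 0.7
a = 5637.3 − 0.7(7369) = 479
Equilibrium: Y = 479 + 0.7Y + 2040.7
0.3Y = 2519.7, so Y = 2519.7/0.3 = 8399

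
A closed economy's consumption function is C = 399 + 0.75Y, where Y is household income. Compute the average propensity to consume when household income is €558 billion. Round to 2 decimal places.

APC = 1.47

C = 399 + 0.75(558) = 817.5
APC = C/Y = 817.5/558 = 1.47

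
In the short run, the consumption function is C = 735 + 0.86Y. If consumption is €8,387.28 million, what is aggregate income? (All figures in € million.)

Y = 8898

735 + 0.86Y = 8387.28
0.86Y = 7652.28, so Y = 7652.28/0.86 = 8898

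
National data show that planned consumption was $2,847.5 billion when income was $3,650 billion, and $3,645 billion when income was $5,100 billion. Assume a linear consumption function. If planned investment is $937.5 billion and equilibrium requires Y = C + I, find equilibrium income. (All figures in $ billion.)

MPC = (3645 − 2847.5)/(5100 − 3650) = 797.5/1450 = 0.55
a = 2847.5 − 0.55(3650) = 840
Equilibrium: Y = 840 + 0.55Y + 937.5
0.45Y = 1777.5, so Y = 1777.5/0.45 = 3950

Y = 3950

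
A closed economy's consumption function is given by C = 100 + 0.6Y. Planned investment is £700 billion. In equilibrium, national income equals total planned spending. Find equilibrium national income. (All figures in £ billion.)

Y = C + I = 100 + 0.6Y + 700
Y − 0.6Y = 800
0.4Y = 800, so Y = 800/0.4 = 2000

Y = 2000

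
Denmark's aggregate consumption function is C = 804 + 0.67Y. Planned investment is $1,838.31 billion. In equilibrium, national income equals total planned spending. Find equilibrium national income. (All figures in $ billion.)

Y = C + I = 804 + 0.67Y + 1838.31
Y − 0.67Y = 2642.31
0.33Y = 2642.31, so Y = 2642.31/0.33 = 8007

Y = 8007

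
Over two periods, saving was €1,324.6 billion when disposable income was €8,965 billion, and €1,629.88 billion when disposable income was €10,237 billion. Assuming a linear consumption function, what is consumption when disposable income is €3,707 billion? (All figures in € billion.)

C = 3644.32

MPS = ΔS/ΔY = (1629.88 − 1324.6)/(10237 − 8965) = 305.28/1272 = 0.24
MPC = 1 − MPS = 0.76
Autonomous saving = 1324.6 − 0.24(8965) = -827, so a = 827
C = 827 + 0.76(3707) = 827 + 2817.32 = 3644.32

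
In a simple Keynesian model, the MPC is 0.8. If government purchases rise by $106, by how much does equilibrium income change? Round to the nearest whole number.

The multiplier is 1/(1 − MPC) = 1/0.2.
ΔY = 106/0.2 = 530.00 ≈ 530

ΔY ≈ 530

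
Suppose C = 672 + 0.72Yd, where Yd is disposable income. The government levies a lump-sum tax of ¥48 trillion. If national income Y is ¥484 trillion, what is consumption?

C = 985.92

Yd = Y − T = 484 − 48 = 436
C = 672 + 0.72(436) = 672 + 313.92 = 985.92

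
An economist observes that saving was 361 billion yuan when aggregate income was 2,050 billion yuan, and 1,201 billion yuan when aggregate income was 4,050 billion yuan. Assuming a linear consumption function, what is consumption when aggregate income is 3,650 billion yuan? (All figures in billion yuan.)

C = 2617

MPS = ΔS/ΔY = (1201 − 361)/(4050 − 2050) = 840/2000 = 0.42
MPC = 1 − MPS = 0.58
Autonomous saving = 361 − 0.42(2050) = -500, so a = 500
C = 500 + 0.58(3650) = 500 + 2117 = 2617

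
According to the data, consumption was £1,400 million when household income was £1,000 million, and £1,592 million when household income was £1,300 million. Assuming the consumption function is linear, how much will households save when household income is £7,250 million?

MPC = (1592 − 1400)/(1300 − 1000) = 192/300 = 0.64
a = 1400 − 0.64(1000) = 1400 − 640 = 760
C = 760 + 0.64(7250) = 5400
S = 7250 − 5400 = 1850

S = 1850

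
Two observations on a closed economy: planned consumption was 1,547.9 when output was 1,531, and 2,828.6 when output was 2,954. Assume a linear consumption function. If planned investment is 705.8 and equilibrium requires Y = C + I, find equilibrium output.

MPC = (2828.6 − 1547.9)/(2954 − 1531) = 1280.7/1423 = 0.9
a = 1547.9 − 0.9(1531) = 170
Equilibrium: Y = 170 + 0.9Y + 705.8
0.1Y = 875.8, so Y = 875.8/0.1 = 8758

Y = 8758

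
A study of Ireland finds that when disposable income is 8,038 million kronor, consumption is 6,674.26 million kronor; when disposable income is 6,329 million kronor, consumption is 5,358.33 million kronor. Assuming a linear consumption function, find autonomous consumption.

a = 485

MPC = ΔC/ΔY = (6674.26 − 5358.33)/(8038 − 6329) = 1315.93/1709 = 0.77
a = C − MPC·Y = 5358.33 − 0.77(6329) = 5358.33 − 4873.33 = 485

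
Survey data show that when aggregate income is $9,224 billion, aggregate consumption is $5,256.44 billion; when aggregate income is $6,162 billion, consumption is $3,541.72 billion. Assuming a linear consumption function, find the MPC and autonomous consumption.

MPC = 0.56; a = 91

MPC = ΔC/ΔY = (5256.44 − 3541.72)/(9224 − 6162) = 1714.72/3062 = 0.56
a = C − MPC·Y = 3541.72 − 0.56(6162) = 3541.72 − 3450.72 = 91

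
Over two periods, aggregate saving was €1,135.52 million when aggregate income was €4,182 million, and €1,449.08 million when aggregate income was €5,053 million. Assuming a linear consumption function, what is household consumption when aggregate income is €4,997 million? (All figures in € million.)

MPS = ΔS/ΔY = (1449.08 − 1135.52)/(5053 − 4182) = 313.56/871 = 0.36
MPC = 1 − MPS = 0.64
Autonomous saving = 1135.52 − 0.36(4182) = -370, so a = 370
C = 370 + 0.64(4997) = 370 + 3198.08 = 3568.08

C = 3568.08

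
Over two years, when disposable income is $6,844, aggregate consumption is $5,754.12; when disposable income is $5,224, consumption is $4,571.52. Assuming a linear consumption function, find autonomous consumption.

MPC = ΔC/ΔY = (5754.12 − 4571.52)/(6844 − 5224) = 1182.6/1620 = 0.73
a = C − MPC·Y = 4571.52 − 0.73(5224) = 4571.52 − 3813.52 = 758

a = 758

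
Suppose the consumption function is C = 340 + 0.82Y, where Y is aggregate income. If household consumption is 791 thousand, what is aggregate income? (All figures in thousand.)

340 + 0.82Y = 791
0.82Y = 451, so Y = 451/0.82 = 550

Y = 550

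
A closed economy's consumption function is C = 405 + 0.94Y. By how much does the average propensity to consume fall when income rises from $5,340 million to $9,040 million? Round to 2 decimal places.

At Y = 5340: C = 405 + 0.94(5340) = 5424.6, APC = 5424.6/5340 = 1.016
At Y = 9040: C = 8902.6, APC = 8902.6/9040 = 0.985
Fall in APC = 1.016 − 0.985 = 0.031 ≈ 0.03

ΔAPC = 0.03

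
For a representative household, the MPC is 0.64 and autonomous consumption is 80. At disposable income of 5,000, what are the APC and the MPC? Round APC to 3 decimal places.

MPC = 0.64 (the slope of the consumption function)
C = 80 + 0.64(5000) = 3280, so APC = 3280/5000 = 0.656

APC = 0.656; MPC = 0.64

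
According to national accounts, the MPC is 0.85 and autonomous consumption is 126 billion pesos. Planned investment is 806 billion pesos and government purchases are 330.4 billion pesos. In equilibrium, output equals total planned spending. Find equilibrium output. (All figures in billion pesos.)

Y = C + I + G = 126 + 0.85Y + 806 + 330.4
Y − 0.85Y = 1262.4
0.15Y = 1262.4, so Y = 1262.4/0.15 = 8416

Y = 8416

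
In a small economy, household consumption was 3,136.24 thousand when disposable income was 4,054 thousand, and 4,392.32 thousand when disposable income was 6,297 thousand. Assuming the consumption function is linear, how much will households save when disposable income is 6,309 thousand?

S = 1909.96

MPC = (4392.32 − 3136.24)/(6297 − 4054) = 1256.08/2243 = 0.56
a = 3136.24 − 0.56(4054) = 3136.24 − 2270.24 = 866
C = 866 + 0.56(6309) = 4399.04
S = 6309 − 4399.04 = 1909.96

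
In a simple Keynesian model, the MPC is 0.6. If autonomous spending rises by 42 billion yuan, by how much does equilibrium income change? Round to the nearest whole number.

The multiplier is 1/(1 − MPC) = 1/0.4.
ΔY = 42/0.4 = 105.00 ≈ 105

ΔY ≈ 105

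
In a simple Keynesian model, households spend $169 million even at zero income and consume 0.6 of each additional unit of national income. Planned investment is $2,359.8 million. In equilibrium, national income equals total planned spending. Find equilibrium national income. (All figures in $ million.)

Y = 6322

Y = C + I = 169 + 0.6Y + 2359.8
Y − 0.6Y = 2528.8
0.4Y = 2528.8, so Y = 2528.8/0.4 = 6322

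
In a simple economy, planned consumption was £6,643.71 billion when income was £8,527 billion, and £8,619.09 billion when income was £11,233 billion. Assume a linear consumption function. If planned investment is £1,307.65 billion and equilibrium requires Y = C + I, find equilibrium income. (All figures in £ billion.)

MPC = (8619.09 − 6643.71)/(11233 − 8527) = 1975.38/2706 = 0.73
a = 6643.71 − 0.73(8527) = 419
Equilibrium: Y = 419 + 0.73Y + 1307.65
0.27Y = 1726.65, so Y = 1726.65/0.27 = 6395

Y = 6395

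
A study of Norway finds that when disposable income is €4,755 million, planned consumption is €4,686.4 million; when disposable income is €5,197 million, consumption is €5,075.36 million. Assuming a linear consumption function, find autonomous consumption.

a = 502

MPC = ΔC/ΔY = (5075.36 − 4686.4)/(5197 − 4755) = 388.96/442 = 0.88
a = C − MPC·Y = 4686.4 − 0.88(4755) = 4686.4 − 4184.4 = 502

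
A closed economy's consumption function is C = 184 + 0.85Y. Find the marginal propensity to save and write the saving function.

MPS = 1 − MPC = 1 − 0.85 = 0.15
S = Y − C = -184 + 0.15Y

MPS = 0.15; S = -184 + 0.15Y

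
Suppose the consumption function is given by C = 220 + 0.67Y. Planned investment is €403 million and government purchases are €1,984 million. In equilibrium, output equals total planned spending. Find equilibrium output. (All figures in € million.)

Y = C + I + G = 220 + 0.67Y + 403 + 1984
Y − 0.67Y = 2607
0.33Y = 2607, so Y = 2607/0.33 = 7900

Y = 7900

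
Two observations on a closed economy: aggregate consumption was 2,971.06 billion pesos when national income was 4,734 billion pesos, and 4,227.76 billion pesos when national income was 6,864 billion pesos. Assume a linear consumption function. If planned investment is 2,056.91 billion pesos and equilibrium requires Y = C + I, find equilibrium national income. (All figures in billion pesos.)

MPC = (4227.76 − 2971.06)/(6864 − 4734) = 1256.7/2130 = 0.59
a = 2971.06 − 0.59(4734) = 178
Equilibrium: Y = 178 + 0.59Y + 2056.91
0.41Y = 2234.91, so Y = 2234.91/0.41 = 5451

Y = 5451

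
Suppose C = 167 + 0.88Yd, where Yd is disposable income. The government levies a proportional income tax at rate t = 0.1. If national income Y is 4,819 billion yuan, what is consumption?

C = 3983.648

Yd = (1 − 0.1)(4819) = 0.9(4819) = 4337.1
C = 167 + 0.88(4337.1) = 167 + 3816.648 = 3983.648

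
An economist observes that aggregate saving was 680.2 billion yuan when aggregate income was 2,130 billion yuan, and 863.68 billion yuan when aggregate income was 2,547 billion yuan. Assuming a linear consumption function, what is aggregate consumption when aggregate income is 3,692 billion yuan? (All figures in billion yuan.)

MPS = ΔS/ΔY = (863.68 − 680.2)/(2547 − 2130) = 183.48/417 = 0.44
MPC = 1 − MPS = 0.56
Autonomous saving = 680.2 − 0.44(2130) = -257, so a = 257
C = 257 + 0.56(3692) = 257 + 2067.52 = 2324.52

C = 2324.52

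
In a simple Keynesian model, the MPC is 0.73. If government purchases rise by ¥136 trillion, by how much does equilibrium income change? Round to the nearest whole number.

The multiplier is 1/(1 − MPC) = 1/0.27.
ΔY = 136/0.27 = 503.70 ≈ 504

ΔY ≈ 504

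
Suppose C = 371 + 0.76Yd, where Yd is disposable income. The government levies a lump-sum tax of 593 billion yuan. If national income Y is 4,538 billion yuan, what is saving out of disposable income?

Yd = Y − T = 4538 − 593 = 3945
C = 371 + 0.76(3945) = 371 + 2998.2 = 3369.2
S = Yd − C = 3945 − 3369.2 = 575.8

S = 575.8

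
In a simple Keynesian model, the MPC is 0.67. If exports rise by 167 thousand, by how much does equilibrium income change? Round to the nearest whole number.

ΔY ≈ 506

The multiplier is 1/(1 − MPC) = 1/0.33.
ΔY = 167/0.33 = 506.06 ≈ 506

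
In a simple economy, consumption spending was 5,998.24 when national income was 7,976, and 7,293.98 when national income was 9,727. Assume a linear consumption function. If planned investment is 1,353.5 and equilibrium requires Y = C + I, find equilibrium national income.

MPC = (7293.98 − 5998.24)/(9727 − 7976) = 1295.74/1751 = 0.74
a = 5998.24 − 0.74(7976) = 96
Equilibrium: Y = 96 + 0.74Y + 1353.5
0.26Y = 1449.5, so Y = 1449.5/0.26 = 5575

Y = 5575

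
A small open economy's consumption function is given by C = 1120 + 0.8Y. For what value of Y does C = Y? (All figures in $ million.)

At break-even, C = Y: 1120 + 0.8Y = Y
0.2Y = 1120, so Y = 1120/0.2 = 5600

Y = 5600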